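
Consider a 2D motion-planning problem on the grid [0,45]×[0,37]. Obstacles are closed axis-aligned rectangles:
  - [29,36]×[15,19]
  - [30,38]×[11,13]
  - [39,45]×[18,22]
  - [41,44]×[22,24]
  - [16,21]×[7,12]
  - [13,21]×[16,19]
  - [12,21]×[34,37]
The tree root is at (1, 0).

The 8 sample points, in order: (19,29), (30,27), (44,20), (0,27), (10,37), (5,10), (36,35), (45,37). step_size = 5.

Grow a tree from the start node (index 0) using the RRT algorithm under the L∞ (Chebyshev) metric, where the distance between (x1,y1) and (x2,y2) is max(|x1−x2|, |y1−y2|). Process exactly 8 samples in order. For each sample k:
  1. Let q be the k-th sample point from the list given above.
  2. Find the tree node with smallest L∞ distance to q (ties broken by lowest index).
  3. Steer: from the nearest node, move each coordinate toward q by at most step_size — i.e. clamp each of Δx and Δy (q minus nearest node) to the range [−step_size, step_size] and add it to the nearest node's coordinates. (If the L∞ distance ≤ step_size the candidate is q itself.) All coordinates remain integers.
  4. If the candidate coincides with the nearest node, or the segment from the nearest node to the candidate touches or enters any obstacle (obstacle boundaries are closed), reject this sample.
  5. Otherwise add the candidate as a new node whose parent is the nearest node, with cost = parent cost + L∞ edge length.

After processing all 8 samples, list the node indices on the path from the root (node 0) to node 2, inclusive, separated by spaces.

1. q=(19,29) nearest=0 d=29 new=(6,5) → add node 1 parent=0 cost=5
2. q=(30,27) nearest=1 d=24 new=(11,10) → add node 2 parent=1 cost=10
3. q=(44,20) nearest=2 d=33 new=(16,15) → add node 3 parent=2 cost=15
4. q=(0,27) nearest=3 d=16 new=(11,20) → blocked by [13,21]×[16,19], reject
5. q=(10,37) nearest=3 d=22 new=(11,20) → blocked by [13,21]×[16,19], reject
6. q=(5,10) nearest=1 d=5 new=(5,10) → add node 4 parent=1 cost=10
7. q=(36,35) nearest=3 d=20 new=(21,20) → blocked by [13,21]×[16,19], reject
8. q=(45,37) nearest=3 d=29 new=(21,20) → blocked by [13,21]×[16,19], reject

Path: 0 1 2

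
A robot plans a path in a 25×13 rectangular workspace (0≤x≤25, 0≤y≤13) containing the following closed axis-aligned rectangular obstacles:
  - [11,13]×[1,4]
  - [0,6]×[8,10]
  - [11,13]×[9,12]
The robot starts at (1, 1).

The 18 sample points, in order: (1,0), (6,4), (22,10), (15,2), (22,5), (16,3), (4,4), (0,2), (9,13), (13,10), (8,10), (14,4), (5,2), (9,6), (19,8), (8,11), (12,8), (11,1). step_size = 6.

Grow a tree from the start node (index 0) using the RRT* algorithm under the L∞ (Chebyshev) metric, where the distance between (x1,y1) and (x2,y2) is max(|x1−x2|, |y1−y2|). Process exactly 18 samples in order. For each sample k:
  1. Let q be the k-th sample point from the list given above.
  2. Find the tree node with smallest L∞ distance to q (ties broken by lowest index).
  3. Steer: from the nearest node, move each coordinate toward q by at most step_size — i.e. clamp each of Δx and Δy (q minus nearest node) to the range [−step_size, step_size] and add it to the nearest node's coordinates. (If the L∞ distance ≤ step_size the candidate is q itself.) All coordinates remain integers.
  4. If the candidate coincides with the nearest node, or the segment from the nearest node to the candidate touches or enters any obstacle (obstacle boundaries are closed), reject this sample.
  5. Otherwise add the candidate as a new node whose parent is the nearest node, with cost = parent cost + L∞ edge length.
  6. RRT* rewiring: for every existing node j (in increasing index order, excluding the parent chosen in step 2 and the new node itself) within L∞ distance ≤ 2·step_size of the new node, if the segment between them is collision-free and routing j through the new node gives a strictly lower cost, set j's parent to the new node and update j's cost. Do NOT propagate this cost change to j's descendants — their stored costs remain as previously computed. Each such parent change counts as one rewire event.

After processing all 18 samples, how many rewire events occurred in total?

Rewire events: 5

1. q=(1,0) nearest=0 d=1 new=(1,0) → add node 1 parent=0 cost=1
2. q=(6,4) nearest=0 d=5 new=(6,4) → add node 2 parent=0 cost=5
3. q=(22,10) nearest=2 d=16 new=(12,10) → blocked by [11,13]×[9,12], reject
4. q=(15,2) nearest=2 d=9 new=(12,2) → blocked by [11,13]×[1,4], reject
5. q=(22,5) nearest=2 d=16 new=(12,5) → add node 3 parent=2 cost=11
6. q=(16,3) nearest=3 d=4 new=(16,3) → add node 4 parent=3 cost=15
7. q=(4,4) nearest=2 d=2 new=(4,4) → add node 5 parent=2 cost=7
8. q=(0,2) nearest=0 d=1 new=(0,2) → add node 6 parent=0 cost=1; rewire 5→6 (5<7)
9. q=(9,13) nearest=3 d=8 new=(9,11) → add node 7 parent=3 cost=17
10. q=(13,10) nearest=7 d=4 new=(13,10) → blocked by [11,13]×[9,12], reject
11. q=(8,10) nearest=7 d=1 new=(8,10) → add node 8 parent=7 cost=18
12. q=(14,4) nearest=3 d=2 new=(14,4) → add node 9 parent=3 cost=13
13. q=(5,2) nearest=2 d=2 new=(5,2) → add node 10 parent=2 cost=7; rewire 7→10 (16<17); rewire 8→10 (15<18)
14. q=(9,6) nearest=2 d=3 new=(9,6) → add node 11 parent=2 cost=8; rewire 7→11 (13<16); rewire 8→11 (12<15)
15. q=(19,8) nearest=4 d=5 new=(19,8) → add node 12 parent=4 cost=20
16. q=(8,11) nearest=7 d=1 new=(8,11) → add node 13 parent=7 cost=14
17. q=(12,8) nearest=3 d=3 new=(12,8) → add node 14 parent=3 cost=14
18. q=(11,1) nearest=9 d=3 new=(11,1) → blocked by [11,13]×[1,4], reject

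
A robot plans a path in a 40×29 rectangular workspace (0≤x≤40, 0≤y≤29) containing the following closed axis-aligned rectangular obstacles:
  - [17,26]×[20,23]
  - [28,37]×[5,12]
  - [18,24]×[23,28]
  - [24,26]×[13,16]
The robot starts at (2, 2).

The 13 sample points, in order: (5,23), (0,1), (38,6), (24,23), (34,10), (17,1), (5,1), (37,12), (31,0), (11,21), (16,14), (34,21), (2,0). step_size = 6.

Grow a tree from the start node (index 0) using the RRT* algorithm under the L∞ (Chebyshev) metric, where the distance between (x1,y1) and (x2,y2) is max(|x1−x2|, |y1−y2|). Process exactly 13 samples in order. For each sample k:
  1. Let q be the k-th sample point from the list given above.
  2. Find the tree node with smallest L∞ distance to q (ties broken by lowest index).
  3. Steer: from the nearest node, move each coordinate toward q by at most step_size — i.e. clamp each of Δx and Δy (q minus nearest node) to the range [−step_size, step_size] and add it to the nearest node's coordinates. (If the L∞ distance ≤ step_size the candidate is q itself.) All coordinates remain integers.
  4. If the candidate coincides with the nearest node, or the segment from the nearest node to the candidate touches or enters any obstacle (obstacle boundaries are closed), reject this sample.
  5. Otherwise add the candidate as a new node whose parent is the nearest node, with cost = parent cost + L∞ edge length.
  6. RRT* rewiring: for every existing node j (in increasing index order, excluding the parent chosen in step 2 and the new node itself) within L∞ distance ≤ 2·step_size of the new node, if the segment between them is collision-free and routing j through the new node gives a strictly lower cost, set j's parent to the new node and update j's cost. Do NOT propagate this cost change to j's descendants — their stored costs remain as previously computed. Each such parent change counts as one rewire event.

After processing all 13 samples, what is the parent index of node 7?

1. q=(5,23) nearest=0 d=21 new=(5,8) → add node 1 parent=0 cost=6
2. q=(0,1) nearest=0 d=2 new=(0,1) → add node 2 parent=0 cost=2
3. q=(38,6) nearest=1 d=33 new=(11,6) → add node 3 parent=1 cost=12
4. q=(24,23) nearest=3 d=17 new=(17,12) → add node 4 parent=3 cost=18
5. q=(34,10) nearest=4 d=17 new=(23,10) → add node 5 parent=4 cost=24
6. q=(17,1) nearest=3 d=6 new=(17,1) → add node 6 parent=3 cost=18
7. q=(5,1) nearest=0 d=3 new=(5,1) → add node 7 parent=0 cost=3; rewire 3→7 (9<12); rewire 4→7 (15<18); rewire 6→7 (15<18)
8. q=(37,12) nearest=5 d=14 new=(29,12) → blocked by [28,37]×[5,12], reject
9. q=(31,0) nearest=5 d=10 new=(29,4) → blocked by [28,37]×[5,12], reject
10. q=(11,21) nearest=4 d=9 new=(11,18) → add node 8 parent=4 cost=21
11. q=(16,14) nearest=4 d=2 new=(16,14) → add node 9 parent=4 cost=17
12. q=(34,21) nearest=5 d=11 new=(29,16) → blocked by [24,26]×[13,16], reject
13. q=(2,0) nearest=0 d=2 new=(2,0) → add node 10 parent=0 cost=2

Parent of node 7: 0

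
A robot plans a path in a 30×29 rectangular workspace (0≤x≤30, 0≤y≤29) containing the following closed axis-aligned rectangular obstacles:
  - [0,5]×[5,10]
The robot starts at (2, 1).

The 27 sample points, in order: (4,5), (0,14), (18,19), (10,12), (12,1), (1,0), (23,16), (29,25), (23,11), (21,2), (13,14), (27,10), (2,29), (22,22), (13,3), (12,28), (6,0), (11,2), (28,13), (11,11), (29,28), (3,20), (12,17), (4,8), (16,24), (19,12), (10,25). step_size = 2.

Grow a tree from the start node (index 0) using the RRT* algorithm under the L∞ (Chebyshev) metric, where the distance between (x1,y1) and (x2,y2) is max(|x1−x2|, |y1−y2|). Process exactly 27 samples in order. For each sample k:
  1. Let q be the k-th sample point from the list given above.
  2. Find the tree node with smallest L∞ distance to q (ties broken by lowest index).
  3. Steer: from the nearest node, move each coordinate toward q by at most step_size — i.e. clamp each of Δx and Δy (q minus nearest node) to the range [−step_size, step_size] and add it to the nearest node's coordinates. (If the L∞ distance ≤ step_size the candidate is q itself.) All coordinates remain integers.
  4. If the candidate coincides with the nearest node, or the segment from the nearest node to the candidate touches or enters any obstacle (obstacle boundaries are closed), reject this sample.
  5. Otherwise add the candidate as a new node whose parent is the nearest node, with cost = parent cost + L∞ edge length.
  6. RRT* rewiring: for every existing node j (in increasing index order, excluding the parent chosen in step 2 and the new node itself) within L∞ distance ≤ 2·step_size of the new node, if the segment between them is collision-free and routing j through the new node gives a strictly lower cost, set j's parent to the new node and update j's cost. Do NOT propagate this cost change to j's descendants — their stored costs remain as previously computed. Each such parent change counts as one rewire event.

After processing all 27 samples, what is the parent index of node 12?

1. q=(4,5) nearest=0 d=4 new=(4,3) → add node 1 parent=0 cost=2
2. q=(0,14) nearest=1 d=11 new=(2,5) → blocked by [0,5]×[5,10], reject
3. q=(18,19) nearest=1 d=16 new=(6,5) → add node 2 parent=1 cost=4
4. q=(10,12) nearest=2 d=7 new=(8,7) → add node 3 parent=2 cost=6
5. q=(12,1) nearest=2 d=6 new=(8,3) → add node 4 parent=2 cost=6
6. q=(1,0) nearest=0 d=1 new=(1,0) → add node 5 parent=0 cost=1
7. q=(23,16) nearest=3 d=15 new=(10,9) → add node 6 parent=3 cost=8
8. q=(29,25) nearest=6 d=19 new=(12,11) → add node 7 parent=6 cost=10
9. q=(23,11) nearest=7 d=11 new=(14,11) → add node 8 parent=7 cost=12
10. q=(21,2) nearest=7 d=9 new=(14,9) → add node 9 parent=7 cost=12
11. q=(13,14) nearest=7 d=3 new=(13,13) → add node 10 parent=7 cost=12
12. q=(27,10) nearest=8 d=13 new=(16,10) → add node 11 parent=8 cost=14
13. q=(2,29) nearest=10 d=16 new=(11,15) → add node 12 parent=10 cost=14
14. q=(22,22) nearest=10 d=9 new=(15,15) → add node 13 parent=10 cost=14
15. q=(13,3) nearest=3 d=5 new=(10,5) → add node 14 parent=3 cost=8
16. q=(12,28) nearest=12 d=13 new=(12,17) → add node 15 parent=12 cost=16
17. q=(6,0) nearest=1 d=3 new=(6,1) → add node 16 parent=1 cost=4
18. q=(11,2) nearest=4 d=3 new=(10,2) → add node 17 parent=4 cost=8
19. q=(28,13) nearest=11 d=12 new=(18,12) → add node 18 parent=11 cost=16
20. q=(11,11) nearest=7 d=1 new=(11,11) → add node 19 parent=7 cost=11
21. q=(29,28) nearest=13 d=14 new=(17,17) → add node 20 parent=13 cost=16
22. q=(3,20) nearest=12 d=8 new=(9,17) → add node 21 parent=12 cost=16
23. q=(12,17) nearest=15 d=0 → coincident, reject
24. q=(4,8) nearest=2 d=3 new=(4,7) → blocked by [0,5]×[5,10], reject
25. q=(16,24) nearest=15 d=7 new=(14,19) → add node 22 parent=15 cost=18
26. q=(19,12) nearest=18 d=1 new=(19,12) → add node 23 parent=18 cost=17
27. q=(10,25) nearest=22 d=6 new=(12,21) → add node 24 parent=22 cost=20

Parent of node 12: 10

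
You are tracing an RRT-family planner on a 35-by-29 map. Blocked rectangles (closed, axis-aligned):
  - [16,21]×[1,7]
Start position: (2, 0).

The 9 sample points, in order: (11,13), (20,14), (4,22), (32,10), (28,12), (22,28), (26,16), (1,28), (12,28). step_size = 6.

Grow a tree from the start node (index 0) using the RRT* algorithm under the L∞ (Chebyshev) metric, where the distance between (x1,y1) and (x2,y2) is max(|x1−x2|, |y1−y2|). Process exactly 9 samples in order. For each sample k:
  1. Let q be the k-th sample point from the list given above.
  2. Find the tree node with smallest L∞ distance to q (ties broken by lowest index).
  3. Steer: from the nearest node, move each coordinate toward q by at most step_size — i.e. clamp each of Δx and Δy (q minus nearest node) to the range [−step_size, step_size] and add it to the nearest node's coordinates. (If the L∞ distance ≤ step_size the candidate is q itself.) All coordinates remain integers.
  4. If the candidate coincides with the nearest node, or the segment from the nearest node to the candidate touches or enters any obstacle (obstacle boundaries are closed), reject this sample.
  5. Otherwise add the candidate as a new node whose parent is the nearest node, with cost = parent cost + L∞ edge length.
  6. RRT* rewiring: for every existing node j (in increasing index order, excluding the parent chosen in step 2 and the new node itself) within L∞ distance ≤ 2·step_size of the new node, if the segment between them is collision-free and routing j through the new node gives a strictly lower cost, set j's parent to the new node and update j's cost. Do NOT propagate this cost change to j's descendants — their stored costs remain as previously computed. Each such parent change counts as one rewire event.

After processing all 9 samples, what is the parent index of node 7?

Parent of node 7: 5

1. q=(11,13) nearest=0 d=13 new=(8,6) → add node 1 parent=0 cost=6
2. q=(20,14) nearest=1 d=12 new=(14,12) → add node 2 parent=1 cost=12
3. q=(4,22) nearest=2 d=10 new=(8,18) → add node 3 parent=2 cost=18
4. q=(32,10) nearest=2 d=18 new=(20,10) → add node 4 parent=2 cost=18
5. q=(28,12) nearest=4 d=8 new=(26,12) → add node 5 parent=4 cost=24
6. q=(22,28) nearest=3 d=14 new=(14,24) → add node 6 parent=3 cost=24
7. q=(26,16) nearest=5 d=4 new=(26,16) → add node 7 parent=5 cost=28
8. q=(1,28) nearest=3 d=10 new=(2,24) → add node 8 parent=3 cost=24
9. q=(12,28) nearest=6 d=4 new=(12,28) → add node 9 parent=6 cost=28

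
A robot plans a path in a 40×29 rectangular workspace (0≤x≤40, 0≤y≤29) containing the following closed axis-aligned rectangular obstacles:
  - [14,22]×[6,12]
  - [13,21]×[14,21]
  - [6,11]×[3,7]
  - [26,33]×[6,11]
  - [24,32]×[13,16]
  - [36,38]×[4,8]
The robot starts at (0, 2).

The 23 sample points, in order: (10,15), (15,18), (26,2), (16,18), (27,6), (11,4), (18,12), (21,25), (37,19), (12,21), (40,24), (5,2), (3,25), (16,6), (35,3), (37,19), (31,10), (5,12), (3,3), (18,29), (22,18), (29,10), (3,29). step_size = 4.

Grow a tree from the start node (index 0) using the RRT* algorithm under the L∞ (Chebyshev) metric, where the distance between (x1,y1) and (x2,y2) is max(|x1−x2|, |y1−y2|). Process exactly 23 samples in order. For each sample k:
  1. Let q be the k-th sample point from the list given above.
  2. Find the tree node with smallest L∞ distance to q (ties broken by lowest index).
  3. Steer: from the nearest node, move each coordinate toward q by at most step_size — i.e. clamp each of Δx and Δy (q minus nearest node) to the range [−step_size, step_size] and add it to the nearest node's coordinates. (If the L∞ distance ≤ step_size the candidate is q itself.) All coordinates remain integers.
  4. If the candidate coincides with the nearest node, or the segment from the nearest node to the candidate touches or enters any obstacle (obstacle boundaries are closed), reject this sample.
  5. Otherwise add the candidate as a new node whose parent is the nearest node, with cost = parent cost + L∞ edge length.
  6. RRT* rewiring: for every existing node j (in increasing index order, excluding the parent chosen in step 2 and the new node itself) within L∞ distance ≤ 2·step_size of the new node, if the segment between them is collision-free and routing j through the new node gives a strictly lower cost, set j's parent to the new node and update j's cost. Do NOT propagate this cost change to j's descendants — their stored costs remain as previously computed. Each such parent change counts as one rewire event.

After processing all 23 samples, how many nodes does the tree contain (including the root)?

1. q=(10,15) nearest=0 d=13 new=(4,6) → add node 1 parent=0 cost=4
2. q=(15,18) nearest=1 d=12 new=(8,10) → add node 2 parent=1 cost=8
3. q=(26,2) nearest=2 d=18 new=(12,6) → blocked by [6,11]×[3,7], reject
4. q=(16,18) nearest=2 d=8 new=(12,14) → add node 3 parent=2 cost=12
5. q=(27,6) nearest=3 d=15 new=(16,10) → blocked by [14,22]×[6,12], reject
6. q=(11,4) nearest=2 d=6 new=(11,6) → blocked by [6,11]×[3,7], reject
7. q=(18,12) nearest=3 d=6 new=(16,12) → blocked by [14,22]×[6,12], reject
8. q=(21,25) nearest=3 d=11 new=(16,18) → blocked by [13,21]×[14,21], reject
9. q=(37,19) nearest=3 d=25 new=(16,18) → blocked by [13,21]×[14,21], reject
10. q=(12,21) nearest=3 d=7 new=(12,18) → add node 4 parent=3 cost=16
11. q=(40,24) nearest=3 d=28 new=(16,18) → blocked by [13,21]×[14,21], reject
12. q=(5,2) nearest=1 d=4 new=(5,2) → add node 5 parent=1 cost=8
13. q=(3,25) nearest=4 d=9 new=(8,22) → add node 6 parent=4 cost=20
14. q=(16,6) nearest=2 d=8 new=(12,6) → blocked by [6,11]×[3,7], reject
15. q=(35,3) nearest=3 d=23 new=(16,10) → blocked by [14,22]×[6,12], reject
16. q=(37,19) nearest=3 d=25 new=(16,18) → blocked by [13,21]×[14,21], reject
17. q=(31,10) nearest=3 d=19 new=(16,10) → blocked by [14,22]×[6,12], reject
18. q=(5,12) nearest=2 d=3 new=(5,12) → add node 7 parent=2 cost=11
19. q=(3,3) nearest=5 d=2 new=(3,3) → add node 8 parent=5 cost=10
20. q=(18,29) nearest=6 d=10 new=(12,26) → add node 9 parent=6 cost=24
21. q=(22,18) nearest=3 d=10 new=(16,18) → blocked by [13,21]×[14,21], reject
22. q=(29,10) nearest=3 d=17 new=(16,10) → blocked by [14,22]×[6,12], reject
23. q=(3,29) nearest=6 d=7 new=(4,26) → add node 10 parent=6 cost=24

Node count: 11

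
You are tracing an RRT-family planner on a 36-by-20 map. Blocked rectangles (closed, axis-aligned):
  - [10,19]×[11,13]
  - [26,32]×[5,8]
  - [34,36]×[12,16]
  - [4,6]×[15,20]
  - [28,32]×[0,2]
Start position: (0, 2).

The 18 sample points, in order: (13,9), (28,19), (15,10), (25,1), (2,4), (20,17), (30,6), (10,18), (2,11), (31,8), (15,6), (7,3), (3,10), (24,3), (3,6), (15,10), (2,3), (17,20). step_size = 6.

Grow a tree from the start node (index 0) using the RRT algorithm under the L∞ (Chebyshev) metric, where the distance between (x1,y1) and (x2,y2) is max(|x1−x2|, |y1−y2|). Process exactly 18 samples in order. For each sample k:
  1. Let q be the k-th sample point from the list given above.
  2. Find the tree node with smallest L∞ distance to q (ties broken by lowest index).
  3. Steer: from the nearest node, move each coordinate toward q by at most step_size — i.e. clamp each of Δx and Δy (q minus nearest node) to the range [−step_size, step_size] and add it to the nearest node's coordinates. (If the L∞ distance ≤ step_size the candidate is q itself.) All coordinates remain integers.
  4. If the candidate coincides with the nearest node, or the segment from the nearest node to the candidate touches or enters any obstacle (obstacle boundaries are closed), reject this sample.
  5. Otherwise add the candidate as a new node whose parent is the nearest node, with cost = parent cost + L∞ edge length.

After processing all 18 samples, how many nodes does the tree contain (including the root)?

1. q=(13,9) nearest=0 d=13 new=(6,8) → add node 1 parent=0 cost=6
2. q=(28,19) nearest=1 d=22 new=(12,14) → blocked by [10,19]×[11,13], reject
3. q=(15,10) nearest=1 d=9 new=(12,10) → add node 2 parent=1 cost=12
4. q=(25,1) nearest=2 d=13 new=(18,4) → add node 3 parent=2 cost=18
5. q=(2,4) nearest=0 d=2 new=(2,4) → add node 4 parent=0 cost=2
6. q=(20,17) nearest=2 d=8 new=(18,16) → blocked by [10,19]×[11,13], reject
7. q=(30,6) nearest=3 d=12 new=(24,6) → add node 5 parent=3 cost=24
8. q=(10,18) nearest=2 d=8 new=(10,16) → blocked by [10,19]×[11,13], reject
9. q=(2,11) nearest=1 d=4 new=(2,11) → add node 6 parent=1 cost=10
10. q=(31,8) nearest=5 d=7 new=(30,8) → blocked by [26,32]×[5,8], reject
11. q=(15,6) nearest=3 d=3 new=(15,6) → add node 7 parent=3 cost=21
12. q=(7,3) nearest=1 d=5 new=(7,3) → add node 8 parent=1 cost=11
13. q=(3,10) nearest=6 d=1 new=(3,10) → add node 9 parent=6 cost=11
14. q=(24,3) nearest=5 d=3 new=(24,3) → add node 10 parent=5 cost=27
15. q=(3,6) nearest=4 d=2 new=(3,6) → add node 11 parent=4 cost=4
16. q=(15,10) nearest=2 d=3 new=(15,10) → add node 12 parent=2 cost=15
17. q=(2,3) nearest=4 d=1 new=(2,3) → add node 13 parent=4 cost=3
18. q=(17,20) nearest=2 d=10 new=(17,16) → blocked by [10,19]×[11,13], reject

Node count: 14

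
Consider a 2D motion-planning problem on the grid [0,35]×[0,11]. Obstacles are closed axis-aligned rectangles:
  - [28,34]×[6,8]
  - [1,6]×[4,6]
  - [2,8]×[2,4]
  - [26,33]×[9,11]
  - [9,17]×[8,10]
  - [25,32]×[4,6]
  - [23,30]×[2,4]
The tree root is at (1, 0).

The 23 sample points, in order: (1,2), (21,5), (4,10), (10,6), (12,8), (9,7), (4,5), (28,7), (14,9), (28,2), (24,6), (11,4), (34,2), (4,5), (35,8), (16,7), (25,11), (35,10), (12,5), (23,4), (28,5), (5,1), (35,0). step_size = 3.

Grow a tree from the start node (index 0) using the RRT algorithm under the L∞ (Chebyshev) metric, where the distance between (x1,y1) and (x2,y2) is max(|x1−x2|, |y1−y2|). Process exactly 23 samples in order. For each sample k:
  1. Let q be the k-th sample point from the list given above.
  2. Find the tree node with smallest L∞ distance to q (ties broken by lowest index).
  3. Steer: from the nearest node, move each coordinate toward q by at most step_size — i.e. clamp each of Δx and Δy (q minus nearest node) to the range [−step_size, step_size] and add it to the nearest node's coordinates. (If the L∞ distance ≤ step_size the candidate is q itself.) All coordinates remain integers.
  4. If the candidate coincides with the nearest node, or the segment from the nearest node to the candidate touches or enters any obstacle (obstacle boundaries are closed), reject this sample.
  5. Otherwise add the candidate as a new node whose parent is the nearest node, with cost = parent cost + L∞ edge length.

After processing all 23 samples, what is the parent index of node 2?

Parent of node 2: 0

1. q=(1,2) nearest=0 d=2 new=(1,2) → add node 1 parent=0 cost=2
2. q=(21,5) nearest=0 d=20 new=(4,3) → blocked by [2,8]×[2,4], reject
3. q=(4,10) nearest=1 d=8 new=(4,5) → blocked by [1,6]×[4,6], reject
4. q=(10,6) nearest=0 d=9 new=(4,3) → blocked by [2,8]×[2,4], reject
5. q=(12,8) nearest=0 d=11 new=(4,3) → blocked by [2,8]×[2,4], reject
6. q=(9,7) nearest=0 d=8 new=(4,3) → blocked by [2,8]×[2,4], reject
7. q=(4,5) nearest=1 d=3 new=(4,5) → blocked by [1,6]×[4,6], reject
8. q=(28,7) nearest=0 d=27 new=(4,3) → blocked by [2,8]×[2,4], reject
9. q=(14,9) nearest=0 d=13 new=(4,3) → blocked by [2,8]×[2,4], reject
10. q=(28,2) nearest=0 d=27 new=(4,2) → blocked by [2,8]×[2,4], reject
11. q=(24,6) nearest=0 d=23 new=(4,3) → blocked by [2,8]×[2,4], reject
12. q=(11,4) nearest=0 d=10 new=(4,3) → blocked by [2,8]×[2,4], reject
13. q=(34,2) nearest=0 d=33 new=(4,2) → blocked by [2,8]×[2,4], reject
14. q=(4,5) nearest=1 d=3 new=(4,5) → blocked by [1,6]×[4,6], reject
15. q=(35,8) nearest=0 d=34 new=(4,3) → blocked by [2,8]×[2,4], reject
16. q=(16,7) nearest=0 d=15 new=(4,3) → blocked by [2,8]×[2,4], reject
17. q=(25,11) nearest=0 d=24 new=(4,3) → blocked by [2,8]×[2,4], reject
18. q=(35,10) nearest=0 d=34 new=(4,3) → blocked by [2,8]×[2,4], reject
19. q=(12,5) nearest=0 d=11 new=(4,3) → blocked by [2,8]×[2,4], reject
20. q=(23,4) nearest=0 d=22 new=(4,3) → blocked by [2,8]×[2,4], reject
21. q=(28,5) nearest=0 d=27 new=(4,3) → blocked by [2,8]×[2,4], reject
22. q=(5,1) nearest=0 d=4 new=(4,1) → add node 2 parent=0 cost=3
23. q=(35,0) nearest=2 d=31 new=(7,0) → add node 3 parent=2 cost=6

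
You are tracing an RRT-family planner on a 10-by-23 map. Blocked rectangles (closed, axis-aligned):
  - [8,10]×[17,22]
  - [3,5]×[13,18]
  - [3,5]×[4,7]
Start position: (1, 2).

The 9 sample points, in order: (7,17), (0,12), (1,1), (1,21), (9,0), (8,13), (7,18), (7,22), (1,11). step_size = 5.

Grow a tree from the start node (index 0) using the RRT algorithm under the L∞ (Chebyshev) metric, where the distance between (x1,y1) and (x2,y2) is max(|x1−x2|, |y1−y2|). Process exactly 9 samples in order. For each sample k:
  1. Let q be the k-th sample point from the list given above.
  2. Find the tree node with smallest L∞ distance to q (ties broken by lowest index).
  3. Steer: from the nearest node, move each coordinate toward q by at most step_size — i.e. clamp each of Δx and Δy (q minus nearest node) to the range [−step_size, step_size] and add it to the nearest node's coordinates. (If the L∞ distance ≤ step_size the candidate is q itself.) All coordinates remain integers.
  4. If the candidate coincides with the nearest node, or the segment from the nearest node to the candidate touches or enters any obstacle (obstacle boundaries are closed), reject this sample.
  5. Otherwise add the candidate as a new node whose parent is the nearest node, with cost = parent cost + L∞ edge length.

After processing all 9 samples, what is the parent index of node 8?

1. q=(7,17) nearest=0 d=15 new=(6,7) → blocked by [3,5]×[4,7], reject
2. q=(0,12) nearest=0 d=10 new=(0,7) → add node 1 parent=0 cost=5
3. q=(1,1) nearest=0 d=1 new=(1,1) → add node 2 parent=0 cost=1
4. q=(1,21) nearest=1 d=14 new=(1,12) → add node 3 parent=1 cost=10
5. q=(9,0) nearest=0 d=8 new=(6,0) → add node 4 parent=0 cost=5
6. q=(8,13) nearest=3 d=7 new=(6,13) → add node 5 parent=3 cost=15
7. q=(7,18) nearest=5 d=5 new=(7,18) → add node 6 parent=5 cost=20
8. q=(7,22) nearest=6 d=4 new=(7,22) → add node 7 parent=6 cost=24
9. q=(1,11) nearest=3 d=1 new=(1,11) → add node 8 parent=3 cost=11

Parent of node 8: 3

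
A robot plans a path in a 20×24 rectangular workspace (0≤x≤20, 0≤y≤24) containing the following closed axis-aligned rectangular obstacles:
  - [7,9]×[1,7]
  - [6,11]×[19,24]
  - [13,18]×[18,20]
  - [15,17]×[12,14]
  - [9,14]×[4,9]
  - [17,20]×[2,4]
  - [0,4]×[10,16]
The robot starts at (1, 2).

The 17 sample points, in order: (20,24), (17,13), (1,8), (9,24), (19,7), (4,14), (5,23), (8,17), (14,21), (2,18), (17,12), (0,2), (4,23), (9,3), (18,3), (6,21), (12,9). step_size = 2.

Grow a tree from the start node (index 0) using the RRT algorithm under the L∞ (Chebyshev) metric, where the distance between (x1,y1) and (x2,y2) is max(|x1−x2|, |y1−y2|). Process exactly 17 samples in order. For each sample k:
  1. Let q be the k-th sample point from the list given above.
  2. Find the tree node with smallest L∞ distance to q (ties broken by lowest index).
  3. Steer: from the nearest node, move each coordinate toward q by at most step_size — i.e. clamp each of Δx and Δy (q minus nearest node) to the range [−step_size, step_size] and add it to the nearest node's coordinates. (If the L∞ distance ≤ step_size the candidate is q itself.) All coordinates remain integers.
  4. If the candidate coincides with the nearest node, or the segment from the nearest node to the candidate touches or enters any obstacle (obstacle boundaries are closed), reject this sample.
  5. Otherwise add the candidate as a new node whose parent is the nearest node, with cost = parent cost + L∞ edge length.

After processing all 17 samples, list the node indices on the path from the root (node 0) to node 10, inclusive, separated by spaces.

Path: 0 1 2 4 5 6 7 8 10

1. q=(20,24) nearest=0 d=22 new=(3,4) → add node 1 parent=0 cost=2
2. q=(17,13) nearest=1 d=14 new=(5,6) → add node 2 parent=1 cost=4
3. q=(1,8) nearest=1 d=4 new=(1,6) → add node 3 parent=1 cost=4
4. q=(9,24) nearest=2 d=18 new=(7,8) → add node 4 parent=2 cost=6
5. q=(19,7) nearest=4 d=12 new=(9,7) → blocked by [7,9]×[1,7], reject
6. q=(4,14) nearest=4 d=6 new=(5,10) → add node 5 parent=4 cost=8
7. q=(5,23) nearest=5 d=13 new=(5,12) → add node 6 parent=5 cost=10
8. q=(8,17) nearest=6 d=5 new=(7,14) → add node 7 parent=6 cost=12
9. q=(14,21) nearest=7 d=7 new=(9,16) → add node 8 parent=7 cost=14
10. q=(2,18) nearest=7 d=5 new=(5,16) → add node 9 parent=7 cost=14
11. q=(17,12) nearest=8 d=8 new=(11,14) → add node 10 parent=8 cost=16
12. q=(0,2) nearest=0 d=1 new=(0,2) → add node 11 parent=0 cost=1
13. q=(4,23) nearest=8 d=7 new=(7,18) → add node 12 parent=8 cost=16
14. q=(9,3) nearest=2 d=4 new=(7,4) → blocked by [7,9]×[1,7], reject
15. q=(18,3) nearest=4 d=11 new=(9,6) → blocked by [7,9]×[1,7], reject
16. q=(6,21) nearest=12 d=3 new=(6,20) → blocked by [6,11]×[19,24], reject
17. q=(12,9) nearest=4 d=5 new=(9,9) → blocked by [9,14]×[4,9], reject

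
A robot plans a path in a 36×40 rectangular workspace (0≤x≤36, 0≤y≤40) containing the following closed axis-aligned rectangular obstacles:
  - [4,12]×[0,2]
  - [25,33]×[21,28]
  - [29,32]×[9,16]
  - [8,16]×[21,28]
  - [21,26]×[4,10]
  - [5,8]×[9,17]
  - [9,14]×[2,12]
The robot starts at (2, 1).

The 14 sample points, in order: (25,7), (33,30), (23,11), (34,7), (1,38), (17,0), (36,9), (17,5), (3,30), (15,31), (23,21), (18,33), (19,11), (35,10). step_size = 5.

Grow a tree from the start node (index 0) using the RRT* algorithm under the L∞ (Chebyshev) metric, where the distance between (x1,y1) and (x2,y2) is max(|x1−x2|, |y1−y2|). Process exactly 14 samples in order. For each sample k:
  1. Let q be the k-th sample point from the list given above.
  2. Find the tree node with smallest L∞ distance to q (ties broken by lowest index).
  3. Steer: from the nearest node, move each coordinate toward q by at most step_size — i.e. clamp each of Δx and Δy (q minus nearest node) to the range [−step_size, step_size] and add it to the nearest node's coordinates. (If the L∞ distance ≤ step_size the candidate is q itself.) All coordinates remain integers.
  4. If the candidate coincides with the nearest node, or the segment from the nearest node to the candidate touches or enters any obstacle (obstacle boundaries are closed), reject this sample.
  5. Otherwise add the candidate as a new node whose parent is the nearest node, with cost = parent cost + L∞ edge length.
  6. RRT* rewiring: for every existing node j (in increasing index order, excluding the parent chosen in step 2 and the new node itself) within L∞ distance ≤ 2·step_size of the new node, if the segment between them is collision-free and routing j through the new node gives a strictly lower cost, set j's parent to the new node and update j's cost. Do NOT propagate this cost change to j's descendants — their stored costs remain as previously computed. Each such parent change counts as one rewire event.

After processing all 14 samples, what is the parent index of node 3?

Parent of node 3: 2

1. q=(25,7) nearest=0 d=23 new=(7,6) → add node 1 parent=0 cost=5
2. q=(33,30) nearest=1 d=26 new=(12,11) → blocked by [9,14]×[2,12], reject
3. q=(23,11) nearest=1 d=16 new=(12,11) → blocked by [9,14]×[2,12], reject
4. q=(34,7) nearest=1 d=27 new=(12,7) → blocked by [9,14]×[2,12], reject
5. q=(1,38) nearest=1 d=32 new=(2,11) → add node 2 parent=1 cost=10
6. q=(17,0) nearest=1 d=10 new=(12,1) → blocked by [4,12]×[0,2], reject
7. q=(36,9) nearest=1 d=29 new=(12,9) → blocked by [9,14]×[2,12], reject
8. q=(17,5) nearest=1 d=10 new=(12,5) → blocked by [9,14]×[2,12], reject
9. q=(3,30) nearest=2 d=19 new=(3,16) → add node 3 parent=2 cost=15
10. q=(15,31) nearest=3 d=15 new=(8,21) → blocked by [8,16]×[21,28], reject
11. q=(23,21) nearest=1 d=16 new=(12,11) → blocked by [9,14]×[2,12], reject
12. q=(18,33) nearest=3 d=17 new=(8,21) → blocked by [8,16]×[21,28], reject
13. q=(19,11) nearest=1 d=12 new=(12,11) → blocked by [9,14]×[2,12], reject
14. q=(35,10) nearest=1 d=28 new=(12,10) → blocked by [9,14]×[2,12], reject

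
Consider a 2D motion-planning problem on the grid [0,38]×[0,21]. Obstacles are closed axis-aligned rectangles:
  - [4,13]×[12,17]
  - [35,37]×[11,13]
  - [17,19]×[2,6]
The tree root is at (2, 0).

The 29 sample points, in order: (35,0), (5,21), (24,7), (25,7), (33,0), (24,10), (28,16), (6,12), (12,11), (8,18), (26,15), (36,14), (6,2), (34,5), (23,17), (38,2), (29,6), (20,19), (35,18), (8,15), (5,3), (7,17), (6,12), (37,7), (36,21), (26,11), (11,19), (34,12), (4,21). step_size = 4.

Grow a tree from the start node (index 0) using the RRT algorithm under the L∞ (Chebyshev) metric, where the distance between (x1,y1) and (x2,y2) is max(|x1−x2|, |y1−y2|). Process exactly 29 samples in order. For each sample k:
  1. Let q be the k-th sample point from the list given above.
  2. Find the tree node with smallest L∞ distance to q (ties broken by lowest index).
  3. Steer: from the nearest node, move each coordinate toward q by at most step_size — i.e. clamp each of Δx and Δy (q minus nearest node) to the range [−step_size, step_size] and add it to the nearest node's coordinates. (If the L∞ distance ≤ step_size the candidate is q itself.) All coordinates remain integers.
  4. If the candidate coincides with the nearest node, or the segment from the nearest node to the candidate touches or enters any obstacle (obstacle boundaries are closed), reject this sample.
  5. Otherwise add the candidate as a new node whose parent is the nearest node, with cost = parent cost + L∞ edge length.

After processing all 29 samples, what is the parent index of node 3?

1. q=(35,0) nearest=0 d=33 new=(6,0) → add node 1 parent=0 cost=4
2. q=(5,21) nearest=0 d=21 new=(5,4) → add node 2 parent=0 cost=4
3. q=(24,7) nearest=1 d=18 new=(10,4) → add node 3 parent=1 cost=8
4. q=(25,7) nearest=3 d=15 new=(14,7) → add node 4 parent=3 cost=12
5. q=(33,0) nearest=4 d=19 new=(18,3) → blocked by [17,19]×[2,6], reject
6. q=(24,10) nearest=4 d=10 new=(18,10) → add node 5 parent=4 cost=16
7. q=(28,16) nearest=5 d=10 new=(22,14) → add node 6 parent=5 cost=20
8. q=(6,12) nearest=2 d=8 new=(6,8) → add node 7 parent=2 cost=8
9. q=(12,11) nearest=4 d=4 new=(12,11) → add node 8 parent=4 cost=16
10. q=(8,18) nearest=8 d=7 new=(8,15) → blocked by [4,13]×[12,17], reject
11. q=(26,15) nearest=6 d=4 new=(26,15) → add node 9 parent=6 cost=24
12. q=(36,14) nearest=9 d=10 new=(30,14) → add node 10 parent=9 cost=28
13. q=(6,2) nearest=1 d=2 new=(6,2) → add node 11 parent=1 cost=6
14. q=(34,5) nearest=10 d=9 new=(34,10) → add node 12 parent=10 cost=32
15. q=(23,17) nearest=6 d=3 new=(23,17) → add node 13 parent=6 cost=23
16. q=(38,2) nearest=12 d=8 new=(38,6) → add node 14 parent=12 cost=36
17. q=(29,6) nearest=12 d=5 new=(30,6) → add node 15 parent=12 cost=36
18. q=(20,19) nearest=13 d=3 new=(20,19) → add node 16 parent=13 cost=26
19. q=(35,18) nearest=10 d=5 new=(34,18) → add node 17 parent=10 cost=32
20. q=(8,15) nearest=8 d=4 new=(8,15) → blocked by [4,13]×[12,17], reject
21. q=(5,3) nearest=2 d=1 new=(5,3) → add node 18 parent=2 cost=5
22. q=(7,17) nearest=8 d=6 new=(8,15) → blocked by [4,13]×[12,17], reject
23. q=(6,12) nearest=7 d=4 new=(6,12) → blocked by [4,13]×[12,17], reject
24. q=(37,7) nearest=14 d=1 new=(37,7) → add node 19 parent=14 cost=37
25. q=(36,21) nearest=17 d=3 new=(36,21) → add node 20 parent=17 cost=35
26. q=(26,11) nearest=6 d=4 new=(26,11) → add node 21 parent=6 cost=24
27. q=(11,19) nearest=8 d=8 new=(11,15) → blocked by [4,13]×[12,17], reject
28. q=(34,12) nearest=12 d=2 new=(34,12) → add node 22 parent=12 cost=34
29. q=(4,21) nearest=8 d=10 new=(8,15) → blocked by [4,13]×[12,17], reject

Parent of node 3: 1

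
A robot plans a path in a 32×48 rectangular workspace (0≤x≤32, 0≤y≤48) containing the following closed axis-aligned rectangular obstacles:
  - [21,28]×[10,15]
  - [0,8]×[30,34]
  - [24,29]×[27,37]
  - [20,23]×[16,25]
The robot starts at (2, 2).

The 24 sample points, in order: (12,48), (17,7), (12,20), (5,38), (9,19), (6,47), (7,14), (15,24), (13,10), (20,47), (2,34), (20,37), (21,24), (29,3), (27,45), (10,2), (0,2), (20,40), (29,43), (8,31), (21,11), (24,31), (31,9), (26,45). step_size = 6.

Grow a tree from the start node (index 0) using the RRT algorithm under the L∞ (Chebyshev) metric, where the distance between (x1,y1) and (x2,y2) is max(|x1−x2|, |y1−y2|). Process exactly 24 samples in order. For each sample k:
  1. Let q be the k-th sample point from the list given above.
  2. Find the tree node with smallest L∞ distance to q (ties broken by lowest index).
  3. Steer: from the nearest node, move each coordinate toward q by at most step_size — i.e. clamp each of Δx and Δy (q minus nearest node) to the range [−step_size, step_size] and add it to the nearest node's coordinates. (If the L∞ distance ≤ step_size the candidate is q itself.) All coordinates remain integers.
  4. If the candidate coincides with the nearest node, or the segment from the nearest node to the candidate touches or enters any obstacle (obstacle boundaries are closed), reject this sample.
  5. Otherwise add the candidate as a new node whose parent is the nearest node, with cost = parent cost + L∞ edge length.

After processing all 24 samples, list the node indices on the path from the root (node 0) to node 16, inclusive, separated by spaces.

1. q=(12,48) nearest=0 d=46 new=(8,8) → add node 1 parent=0 cost=6
2. q=(17,7) nearest=1 d=9 new=(14,7) → add node 2 parent=1 cost=12
3. q=(12,20) nearest=1 d=12 new=(12,14) → add node 3 parent=1 cost=12
4. q=(5,38) nearest=3 d=24 new=(6,20) → add node 4 parent=3 cost=18
5. q=(9,19) nearest=4 d=3 new=(9,19) → add node 5 parent=4 cost=21
6. q=(6,47) nearest=4 d=27 new=(6,26) → add node 6 parent=4 cost=24
7. q=(7,14) nearest=3 d=5 new=(7,14) → add node 7 parent=3 cost=17
8. q=(15,24) nearest=5 d=6 new=(15,24) → add node 8 parent=5 cost=27
9. q=(13,10) nearest=2 d=3 new=(13,10) → add node 9 parent=2 cost=15
10. q=(20,47) nearest=6 d=21 new=(12,32) → add node 10 parent=6 cost=30
11. q=(2,34) nearest=6 d=8 new=(2,32) → blocked by [0,8]×[30,34], reject
12. q=(20,37) nearest=10 d=8 new=(18,37) → add node 11 parent=10 cost=36
13. q=(21,24) nearest=8 d=6 new=(21,24) → blocked by [20,23]×[16,25], reject
14. q=(29,3) nearest=2 d=15 new=(20,3) → add node 12 parent=2 cost=18
15. q=(27,45) nearest=11 d=9 new=(24,43) → add node 13 parent=11 cost=42
16. q=(10,2) nearest=2 d=5 new=(10,2) → add node 14 parent=2 cost=17
17. q=(0,2) nearest=0 d=2 new=(0,2) → add node 15 parent=0 cost=2
18. q=(20,40) nearest=11 d=3 new=(20,40) → add node 16 parent=11 cost=39
19. q=(29,43) nearest=13 d=5 new=(29,43) → add node 17 parent=13 cost=47
20. q=(8,31) nearest=10 d=4 new=(8,31) → blocked by [0,8]×[30,34], reject
21. q=(21,11) nearest=2 d=7 new=(20,11) → add node 18 parent=2 cost=18
22. q=(24,31) nearest=11 d=6 new=(24,31) → blocked by [24,29]×[27,37], reject
23. q=(31,9) nearest=12 d=11 new=(26,9) → add node 19 parent=12 cost=24
24. q=(26,45) nearest=13 d=2 new=(26,45) → add node 20 parent=13 cost=44

Path: 0 1 3 4 6 10 11 16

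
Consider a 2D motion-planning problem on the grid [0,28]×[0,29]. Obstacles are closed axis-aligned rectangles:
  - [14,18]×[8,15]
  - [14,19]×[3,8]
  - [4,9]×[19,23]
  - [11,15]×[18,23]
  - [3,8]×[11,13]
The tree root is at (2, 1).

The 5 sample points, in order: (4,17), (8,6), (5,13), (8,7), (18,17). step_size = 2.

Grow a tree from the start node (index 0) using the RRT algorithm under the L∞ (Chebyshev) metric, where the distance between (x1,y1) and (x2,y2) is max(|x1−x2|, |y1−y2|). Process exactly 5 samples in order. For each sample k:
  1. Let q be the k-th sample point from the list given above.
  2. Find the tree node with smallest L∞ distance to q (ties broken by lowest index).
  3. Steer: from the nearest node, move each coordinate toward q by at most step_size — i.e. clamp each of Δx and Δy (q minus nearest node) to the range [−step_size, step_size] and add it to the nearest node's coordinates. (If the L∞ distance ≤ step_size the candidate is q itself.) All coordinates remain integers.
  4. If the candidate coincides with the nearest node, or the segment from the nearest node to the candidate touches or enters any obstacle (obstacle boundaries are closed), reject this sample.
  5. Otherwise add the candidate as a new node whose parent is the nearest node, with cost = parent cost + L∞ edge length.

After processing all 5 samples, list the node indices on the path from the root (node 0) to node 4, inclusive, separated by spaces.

1. q=(4,17) nearest=0 d=16 new=(4,3) → add node 1 parent=0 cost=2
2. q=(8,6) nearest=1 d=4 new=(6,5) → add node 2 parent=1 cost=4
3. q=(5,13) nearest=2 d=8 new=(5,7) → add node 3 parent=2 cost=6
4. q=(8,7) nearest=2 d=2 new=(8,7) → add node 4 parent=2 cost=6
5. q=(18,17) nearest=4 d=10 new=(10,9) → add node 5 parent=4 cost=8

Path: 0 1 2 4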